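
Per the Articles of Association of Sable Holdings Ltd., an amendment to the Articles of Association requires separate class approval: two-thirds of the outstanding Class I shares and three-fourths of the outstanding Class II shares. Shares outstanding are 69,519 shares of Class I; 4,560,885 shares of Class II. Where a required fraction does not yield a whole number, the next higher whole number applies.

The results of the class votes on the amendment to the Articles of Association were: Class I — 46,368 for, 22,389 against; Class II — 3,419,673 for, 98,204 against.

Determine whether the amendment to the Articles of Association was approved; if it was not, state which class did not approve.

Not approved — the Class II shares did not give the required vote.

Class I: 2/3 of 69519 = 46346; 46,346 required, 46,368 in favor — approved.
Class II: 3/4 of 4560885 = 3420663.75, rounded up to 3420664; 3,420,664 required, 3,419,673 in favor — not approved.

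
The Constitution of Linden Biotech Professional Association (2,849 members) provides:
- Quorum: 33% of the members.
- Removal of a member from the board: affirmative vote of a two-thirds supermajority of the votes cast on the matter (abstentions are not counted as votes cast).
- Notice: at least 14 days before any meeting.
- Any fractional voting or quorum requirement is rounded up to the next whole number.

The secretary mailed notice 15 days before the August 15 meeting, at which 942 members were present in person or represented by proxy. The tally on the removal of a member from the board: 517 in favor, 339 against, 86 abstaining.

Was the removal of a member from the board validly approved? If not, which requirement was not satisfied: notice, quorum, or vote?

Invalid — vote requirement not satisfied.

Notice: 15 days given; 14 required. Satisfied.
Quorum: 33% of 2,849 = 940.17, rounded up to 941; 942 present. Satisfied.
Vote: requires two-thirds of the votes cast (942 − 86 abstaining = 856); 2/3 of 856 = 570.67, rounded up to 571, so 571 needed; 517 in favor. Not satisfied.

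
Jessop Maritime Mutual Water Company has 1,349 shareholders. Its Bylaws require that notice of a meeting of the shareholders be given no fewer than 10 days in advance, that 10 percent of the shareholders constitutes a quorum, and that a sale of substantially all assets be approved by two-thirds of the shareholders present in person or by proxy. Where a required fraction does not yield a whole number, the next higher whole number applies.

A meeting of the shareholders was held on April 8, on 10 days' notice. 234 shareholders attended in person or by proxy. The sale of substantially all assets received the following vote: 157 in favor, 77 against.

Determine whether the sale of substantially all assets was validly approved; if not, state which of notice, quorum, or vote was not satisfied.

Valid — all requirements satisfied.

Notice: 10 days given; 10 required. Satisfied.
Quorum: 10% of 1,349 = 134.90, rounded up to 135; 234 present. Satisfied.
Vote: requires two-thirds of those present (234); 2/3 of 234 = 156, so 156 needed; 157 in favor. Satisfied.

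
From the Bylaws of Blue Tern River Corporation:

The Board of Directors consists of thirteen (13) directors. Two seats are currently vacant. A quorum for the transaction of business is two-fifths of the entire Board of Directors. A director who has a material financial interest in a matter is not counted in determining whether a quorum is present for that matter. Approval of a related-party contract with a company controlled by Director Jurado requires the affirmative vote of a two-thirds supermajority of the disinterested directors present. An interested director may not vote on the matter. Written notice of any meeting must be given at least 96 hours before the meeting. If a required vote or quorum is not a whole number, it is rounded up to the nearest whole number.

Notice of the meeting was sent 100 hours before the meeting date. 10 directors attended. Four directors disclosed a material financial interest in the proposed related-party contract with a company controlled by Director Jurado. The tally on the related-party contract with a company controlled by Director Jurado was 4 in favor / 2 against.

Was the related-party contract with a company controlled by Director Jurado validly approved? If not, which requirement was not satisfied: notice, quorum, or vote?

Valid — all requirements satisfied.

Notice: 100 hours given; 96 required (100 ≥ 96). Satisfied.
Quorum: 10 present, but the 4 interested directors do not count, leaving 6. Quorum is 6. Satisfied.
Vote: the related-party contract with a company controlled by Director Jurado requires two-thirds of the disinterested directors present (10 − 4 = 6). 2/3 of 6 = 4, so 4 affirmative votes are needed; 4 voted in favor. Satisfied.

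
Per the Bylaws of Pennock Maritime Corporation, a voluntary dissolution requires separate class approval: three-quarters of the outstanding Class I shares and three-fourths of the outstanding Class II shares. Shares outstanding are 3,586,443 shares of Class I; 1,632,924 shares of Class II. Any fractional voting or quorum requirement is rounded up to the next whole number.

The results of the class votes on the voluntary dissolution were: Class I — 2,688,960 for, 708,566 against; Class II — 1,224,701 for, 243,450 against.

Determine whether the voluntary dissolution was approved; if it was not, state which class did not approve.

Not approved — the Class I shares did not give the required vote.

Class I: 3/4 of 3586443 = 2689832.25, rounded up to 2689833; 2,689,833 required, 2,688,960 in favor — not approved.
Class II: 3/4 of 1632924 = 1224693; 1,224,693 required, 1,224,701 in favor — approved.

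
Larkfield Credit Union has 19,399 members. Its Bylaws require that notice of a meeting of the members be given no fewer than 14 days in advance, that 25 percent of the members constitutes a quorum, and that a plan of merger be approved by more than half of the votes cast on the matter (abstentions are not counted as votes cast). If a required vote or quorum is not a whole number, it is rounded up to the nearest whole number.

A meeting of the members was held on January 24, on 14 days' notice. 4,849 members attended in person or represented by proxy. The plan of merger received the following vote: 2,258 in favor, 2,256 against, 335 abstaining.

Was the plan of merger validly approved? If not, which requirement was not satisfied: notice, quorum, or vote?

Invalid — quorum requirement not satisfied.

Notice: 14 days given; 14 required. Satisfied.
Quorum: 25% of 19,399 = 4,849.75, rounded up to 4,850; 4,849 present. Not satisfied.
Vote: requires a majority of the votes cast (4,849 − 335 abstaining = 4,514); a majority of 4514 is 2258, so 2,258 needed; 2,258 in favor. Satisfied.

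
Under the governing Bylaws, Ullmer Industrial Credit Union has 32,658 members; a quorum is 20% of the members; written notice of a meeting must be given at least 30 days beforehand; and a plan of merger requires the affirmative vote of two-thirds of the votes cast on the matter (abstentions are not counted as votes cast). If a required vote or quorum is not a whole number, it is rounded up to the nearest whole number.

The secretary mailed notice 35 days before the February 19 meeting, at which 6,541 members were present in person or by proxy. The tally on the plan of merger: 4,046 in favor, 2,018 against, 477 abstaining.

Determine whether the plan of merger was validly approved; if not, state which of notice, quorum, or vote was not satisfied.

Notice: 35 days given; 30 required. Satisfied.
Quorum: 20% of 32,658 = 6,531.60, rounded up to 6,532; 6,541 present. Satisfied.
Vote: requires two-thirds of the votes cast (6,541 − 477 abstaining = 6,064); 2/3 of 6064 = 4042.67, rounded up to 4043, so 4,043 needed; 4,046 in favor. Satisfied.

Valid — all requirements satisfied.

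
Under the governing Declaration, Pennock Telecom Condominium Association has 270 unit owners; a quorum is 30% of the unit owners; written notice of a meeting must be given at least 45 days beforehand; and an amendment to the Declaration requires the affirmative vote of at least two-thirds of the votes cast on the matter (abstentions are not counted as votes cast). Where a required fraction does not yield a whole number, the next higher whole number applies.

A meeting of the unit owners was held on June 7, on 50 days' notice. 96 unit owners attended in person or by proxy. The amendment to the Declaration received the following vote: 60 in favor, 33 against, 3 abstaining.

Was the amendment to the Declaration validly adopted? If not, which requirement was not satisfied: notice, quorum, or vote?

Notice: 50 days given; 45 required. Satisfied.
Quorum: 30% of 270 = 81; 96 present. Satisfied.
Vote: requires two-thirds of the votes cast (96 − 3 abstaining = 93); 2/3 of 93 = 62, so 62 needed; 60 in favor. Not satisfied.

Invalid — vote requirement not satisfied.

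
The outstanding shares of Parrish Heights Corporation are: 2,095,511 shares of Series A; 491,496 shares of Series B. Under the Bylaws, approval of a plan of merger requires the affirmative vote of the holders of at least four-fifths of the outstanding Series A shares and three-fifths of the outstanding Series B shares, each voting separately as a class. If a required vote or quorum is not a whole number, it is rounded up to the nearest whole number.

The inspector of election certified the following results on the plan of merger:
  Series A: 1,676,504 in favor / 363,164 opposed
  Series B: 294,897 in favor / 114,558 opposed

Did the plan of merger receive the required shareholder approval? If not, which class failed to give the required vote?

Not approved — the Series B shares did not give the required vote.

Series A: 4/5 of 2095511 = 1676408.80, rounded up to 1676409; 1,676,409 required, 1,676,504 in favor — approved.
Series B: 3/5 of 491496 = 294897.60, rounded up to 294898; 294,898 required, 294,897 in favor — not approved.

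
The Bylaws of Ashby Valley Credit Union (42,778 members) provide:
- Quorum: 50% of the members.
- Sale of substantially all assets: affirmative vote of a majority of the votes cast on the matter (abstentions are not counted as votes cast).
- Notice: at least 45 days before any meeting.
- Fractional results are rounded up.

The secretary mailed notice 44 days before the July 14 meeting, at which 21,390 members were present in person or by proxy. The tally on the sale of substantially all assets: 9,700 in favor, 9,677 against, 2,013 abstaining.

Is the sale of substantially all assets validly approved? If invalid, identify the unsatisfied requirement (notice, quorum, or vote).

Invalid — notice requirement not satisfied.

Notice: 44 days given; 45 required. Not satisfied.
Quorum: 50% of 42,778 = 21,389; 21,390 present. Satisfied.
Vote: requires a majority of the votes cast (21,390 − 2,013 abstaining = 19,377); a majority of 19377 is 9689, so 9,689 needed; 9,700 in favor. Satisfied.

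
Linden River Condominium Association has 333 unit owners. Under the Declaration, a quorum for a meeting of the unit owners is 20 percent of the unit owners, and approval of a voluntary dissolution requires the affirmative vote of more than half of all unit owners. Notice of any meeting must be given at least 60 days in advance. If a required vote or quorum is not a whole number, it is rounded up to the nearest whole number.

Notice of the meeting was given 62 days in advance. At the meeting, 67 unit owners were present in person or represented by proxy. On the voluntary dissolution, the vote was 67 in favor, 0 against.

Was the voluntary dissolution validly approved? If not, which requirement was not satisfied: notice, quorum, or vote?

Notice: 62 days given; 60 required. Satisfied.
Quorum: 20% of 333 = 66.60, rounded up to 67; 67 present. Satisfied.
Vote: requires a majority of all unit owners (333); a majority of 333 is 167, so 167 needed; 67 in favor. Not satisfied.

Invalid — vote requirement not satisfied.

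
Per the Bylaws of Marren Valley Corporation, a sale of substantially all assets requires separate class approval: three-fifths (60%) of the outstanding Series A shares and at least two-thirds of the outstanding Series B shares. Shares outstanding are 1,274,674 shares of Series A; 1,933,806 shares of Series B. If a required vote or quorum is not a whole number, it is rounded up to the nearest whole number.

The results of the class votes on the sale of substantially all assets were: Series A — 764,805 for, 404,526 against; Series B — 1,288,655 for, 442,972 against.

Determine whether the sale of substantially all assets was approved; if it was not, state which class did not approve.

Series A: 3/5 of 1274674 = 764804.40, rounded up to 764805; 764,805 required, 764,805 in favor — approved.
Series B: 2/3 of 1933806 = 1289204; 1,289,204 required, 1,288,655 in favor — not approved.

Not approved — the Series B shares did not give the required vote.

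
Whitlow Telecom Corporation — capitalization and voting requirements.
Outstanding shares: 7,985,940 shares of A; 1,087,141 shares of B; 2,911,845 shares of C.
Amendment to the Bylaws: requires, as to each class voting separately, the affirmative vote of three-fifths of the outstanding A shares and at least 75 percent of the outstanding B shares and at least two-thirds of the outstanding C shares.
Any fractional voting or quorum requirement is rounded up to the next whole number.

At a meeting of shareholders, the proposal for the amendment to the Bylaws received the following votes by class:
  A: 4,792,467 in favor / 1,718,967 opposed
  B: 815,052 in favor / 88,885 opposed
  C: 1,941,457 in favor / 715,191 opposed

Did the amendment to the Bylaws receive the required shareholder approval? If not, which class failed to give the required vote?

Not approved — the B shares did not give the required vote.

A: 3/5 of 7985940 = 4791564; 4,791,564 required, 4,792,467 in favor — approved.
B: 3/4 of 1087141 = 815355.75, rounded up to 815356; 815,356 required, 815,052 in favor — not approved.
C: 2/3 of 2911845 = 1941230; 1,941,230 required, 1,941,457 in favor — approved.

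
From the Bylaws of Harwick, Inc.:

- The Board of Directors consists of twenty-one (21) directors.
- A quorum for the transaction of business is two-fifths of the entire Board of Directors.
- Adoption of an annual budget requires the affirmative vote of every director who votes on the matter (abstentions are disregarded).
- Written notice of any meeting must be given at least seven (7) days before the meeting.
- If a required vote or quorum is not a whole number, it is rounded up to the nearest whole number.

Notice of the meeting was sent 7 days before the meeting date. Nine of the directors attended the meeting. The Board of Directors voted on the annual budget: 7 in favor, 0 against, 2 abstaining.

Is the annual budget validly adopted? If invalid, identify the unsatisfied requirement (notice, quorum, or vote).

Notice: 7 days given; 7 required (7 ≥ 7). Satisfied.
Quorum: 9 present; quorum is 9. Satisfied.
Vote: the annual budget requires the unanimous vote of the votes cast (9 present − 2 abstaining = 7). Unanimous means all 7, so 7 affirmative votes are needed; 7 voted in favor. Satisfied.

Valid — all requirements satisfied.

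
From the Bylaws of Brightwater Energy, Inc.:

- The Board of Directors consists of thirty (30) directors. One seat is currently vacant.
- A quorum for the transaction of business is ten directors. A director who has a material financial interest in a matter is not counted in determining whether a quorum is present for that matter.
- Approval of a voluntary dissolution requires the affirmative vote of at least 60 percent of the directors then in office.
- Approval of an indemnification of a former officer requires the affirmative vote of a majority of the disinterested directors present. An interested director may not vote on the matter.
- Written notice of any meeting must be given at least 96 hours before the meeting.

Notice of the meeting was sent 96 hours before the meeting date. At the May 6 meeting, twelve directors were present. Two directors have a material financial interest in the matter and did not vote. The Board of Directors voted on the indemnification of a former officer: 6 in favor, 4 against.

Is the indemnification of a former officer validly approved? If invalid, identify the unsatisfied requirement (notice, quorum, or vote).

Notice: 96 hours given; 96 required (96 ≥ 96). Satisfied.
Quorum: 12 present, but the 2 interested directors do not count, leaving 10. Quorum is 10. Satisfied.
Vote: the indemnification of a former officer requires a majority of the disinterested directors present (12 − 2 = 10). A majority of 10 is 6, so 6 affirmative votes are needed; 6 voted in favor. Satisfied.

Valid — all requirements satisfied.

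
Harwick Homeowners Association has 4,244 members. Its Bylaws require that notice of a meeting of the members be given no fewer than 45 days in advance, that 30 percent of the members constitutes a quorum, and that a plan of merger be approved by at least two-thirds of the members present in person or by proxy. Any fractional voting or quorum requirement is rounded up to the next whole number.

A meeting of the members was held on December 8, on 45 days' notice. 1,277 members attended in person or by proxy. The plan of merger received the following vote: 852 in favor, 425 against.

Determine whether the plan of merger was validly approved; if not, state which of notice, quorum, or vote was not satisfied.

Notice: 45 days given; 45 required. Satisfied.
Quorum: 30% of 4,244 = 1,273.20, rounded up to 1,274; 1,277 present. Satisfied.
Vote: requires two-thirds of those present (1,277); 2/3 of 1277 = 851.33, rounded up to 852, so 852 needed; 852 in favor. Satisfied.

Valid — all requirements satisfied.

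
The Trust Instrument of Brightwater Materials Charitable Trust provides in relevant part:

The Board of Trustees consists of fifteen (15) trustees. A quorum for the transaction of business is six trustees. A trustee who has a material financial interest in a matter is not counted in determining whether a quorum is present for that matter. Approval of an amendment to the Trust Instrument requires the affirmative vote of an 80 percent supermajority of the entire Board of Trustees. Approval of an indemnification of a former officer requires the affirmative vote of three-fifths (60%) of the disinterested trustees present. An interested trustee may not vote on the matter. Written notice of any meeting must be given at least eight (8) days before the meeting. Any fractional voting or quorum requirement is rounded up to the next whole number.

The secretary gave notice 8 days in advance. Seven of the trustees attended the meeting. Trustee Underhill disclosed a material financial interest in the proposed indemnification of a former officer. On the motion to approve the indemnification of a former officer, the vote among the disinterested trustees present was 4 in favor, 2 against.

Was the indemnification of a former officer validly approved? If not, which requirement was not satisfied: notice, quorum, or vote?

Valid — all requirements satisfied.

Notice: 8 days given; 8 required (8 ≥ 8). Satisfied.
Quorum: 7 present, but the 1 interested trustee does not count, leaving 6. Quorum is 6. Satisfied.
Vote: the indemnification of a former officer requires three-fifths of the disinterested trustees present (7 − 1 = 6). 3/5 of 6 = 3.60, rounded up to 4, so 4 affirmative votes are needed; 4 voted in favor. Satisfied.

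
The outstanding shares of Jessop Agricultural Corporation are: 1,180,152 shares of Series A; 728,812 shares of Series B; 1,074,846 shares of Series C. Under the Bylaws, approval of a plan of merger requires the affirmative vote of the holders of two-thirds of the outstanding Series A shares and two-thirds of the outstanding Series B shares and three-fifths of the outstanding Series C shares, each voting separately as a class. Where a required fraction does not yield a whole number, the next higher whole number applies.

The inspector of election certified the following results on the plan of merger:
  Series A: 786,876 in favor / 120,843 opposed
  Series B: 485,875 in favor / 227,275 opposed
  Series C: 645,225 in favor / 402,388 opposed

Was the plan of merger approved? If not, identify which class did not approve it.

Series A: 2/3 of 1180152 = 786768; 786,768 required, 786,876 in favor — approved.
Series B: 2/3 of 728812 = 485874.67, rounded up to 485875; 485,875 required, 485,875 in favor — approved.
Series C: 3/5 of 1074846 = 644907.60, rounded up to 644908; 644,908 required, 645,225 in favor — approved.

Approved — every class gave the required vote.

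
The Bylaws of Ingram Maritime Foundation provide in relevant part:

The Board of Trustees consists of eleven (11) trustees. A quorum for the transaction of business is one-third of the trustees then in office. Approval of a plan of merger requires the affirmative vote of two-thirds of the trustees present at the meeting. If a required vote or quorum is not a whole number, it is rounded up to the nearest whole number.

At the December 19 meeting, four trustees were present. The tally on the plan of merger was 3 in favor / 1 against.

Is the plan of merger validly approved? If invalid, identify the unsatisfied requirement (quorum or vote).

Valid — all requirements satisfied.

Quorum: 4 present; quorum is 4. Satisfied.
Vote: the plan of merger requires two-thirds of the trustees present (4). 2/3 of 4 = 2.67, rounded up to 3, so 3 affirmative votes are needed; 3 voted in favor. Satisfied.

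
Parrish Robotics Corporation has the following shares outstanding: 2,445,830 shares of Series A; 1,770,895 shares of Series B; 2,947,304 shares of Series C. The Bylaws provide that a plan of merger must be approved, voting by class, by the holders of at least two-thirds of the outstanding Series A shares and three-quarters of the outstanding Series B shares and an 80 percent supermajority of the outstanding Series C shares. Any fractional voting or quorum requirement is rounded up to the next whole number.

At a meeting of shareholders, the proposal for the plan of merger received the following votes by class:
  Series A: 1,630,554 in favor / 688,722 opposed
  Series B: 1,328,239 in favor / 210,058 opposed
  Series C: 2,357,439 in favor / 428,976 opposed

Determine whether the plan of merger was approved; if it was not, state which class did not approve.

Series A: 2/3 of 2445830 = 1630553.33, rounded up to 1630554; 1,630,554 required, 1,630,554 in favor — approved.
Series B: 3/4 of 1770895 = 1328171.25, rounded up to 1328172; 1,328,172 required, 1,328,239 in favor — approved.
Series C: 4/5 of 2947304 = 2357843.20, rounded up to 2357844; 2,357,844 required, 2,357,439 in favor — not approved.

Not approved — the Series C shares did not give the required vote.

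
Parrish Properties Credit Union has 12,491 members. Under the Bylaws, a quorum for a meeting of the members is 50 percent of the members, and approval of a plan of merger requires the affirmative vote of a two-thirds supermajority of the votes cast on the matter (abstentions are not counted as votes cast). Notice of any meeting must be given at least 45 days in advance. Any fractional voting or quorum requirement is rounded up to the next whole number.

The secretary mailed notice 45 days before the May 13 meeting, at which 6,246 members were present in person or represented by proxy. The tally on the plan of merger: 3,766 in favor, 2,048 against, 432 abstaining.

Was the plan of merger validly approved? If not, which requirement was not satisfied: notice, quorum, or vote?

Notice: 45 days given; 45 required. Satisfied.
Quorum: 50% of 12,491 = 6,245.50, rounded up to 6,246; 6,246 present. Satisfied.
Vote: requires two-thirds of the votes cast (6,246 − 432 abstaining = 5,814); 2/3 of 5814 = 3876, so 3,876 needed; 3,766 in favor. Not satisfied.

Invalid — vote requirement not satisfied.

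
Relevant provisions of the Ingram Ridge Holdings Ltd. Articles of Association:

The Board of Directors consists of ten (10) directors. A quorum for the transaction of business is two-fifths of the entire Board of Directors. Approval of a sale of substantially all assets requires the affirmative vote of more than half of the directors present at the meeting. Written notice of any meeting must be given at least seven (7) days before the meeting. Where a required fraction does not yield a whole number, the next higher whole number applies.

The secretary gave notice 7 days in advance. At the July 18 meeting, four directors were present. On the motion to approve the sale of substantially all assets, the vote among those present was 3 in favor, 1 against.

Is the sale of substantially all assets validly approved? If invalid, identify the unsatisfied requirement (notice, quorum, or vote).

Notice: 7 days given; 7 required (7 ≥ 7). Satisfied.
Quorum: 4 present; quorum is 4. Satisfied.
Vote: the sale of substantially all assets requires a majority of the directors present (4). A majority of 4 is 3, so 3 affirmative votes are needed; 3 voted in favor. Satisfied.

Valid — all requirements satisfied.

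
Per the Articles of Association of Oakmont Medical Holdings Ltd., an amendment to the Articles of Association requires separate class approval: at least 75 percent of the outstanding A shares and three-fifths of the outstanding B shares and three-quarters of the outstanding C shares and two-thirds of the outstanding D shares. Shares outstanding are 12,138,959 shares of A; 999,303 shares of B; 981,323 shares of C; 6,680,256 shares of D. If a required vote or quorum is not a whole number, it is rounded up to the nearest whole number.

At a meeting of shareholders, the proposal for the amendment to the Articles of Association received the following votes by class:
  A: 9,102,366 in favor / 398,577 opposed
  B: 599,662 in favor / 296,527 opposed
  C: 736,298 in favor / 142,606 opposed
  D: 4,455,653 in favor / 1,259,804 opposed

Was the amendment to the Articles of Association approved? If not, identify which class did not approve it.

A: 3/4 of 12138959 = 9104219.25, rounded up to 9104220; 9,104,220 required, 9,102,366 in favor — not approved.
B: 3/5 of 999303 = 599581.80, rounded up to 599582; 599,582 required, 599,662 in favor — approved.
C: 3/4 of 981323 = 735992.25, rounded up to 735993; 735,993 required, 736,298 in favor — approved.
D: 2/3 of 6680256 = 4453504; 4,453,504 required, 4,455,653 in favor — approved.

Not approved — the A shares did not give the required vote.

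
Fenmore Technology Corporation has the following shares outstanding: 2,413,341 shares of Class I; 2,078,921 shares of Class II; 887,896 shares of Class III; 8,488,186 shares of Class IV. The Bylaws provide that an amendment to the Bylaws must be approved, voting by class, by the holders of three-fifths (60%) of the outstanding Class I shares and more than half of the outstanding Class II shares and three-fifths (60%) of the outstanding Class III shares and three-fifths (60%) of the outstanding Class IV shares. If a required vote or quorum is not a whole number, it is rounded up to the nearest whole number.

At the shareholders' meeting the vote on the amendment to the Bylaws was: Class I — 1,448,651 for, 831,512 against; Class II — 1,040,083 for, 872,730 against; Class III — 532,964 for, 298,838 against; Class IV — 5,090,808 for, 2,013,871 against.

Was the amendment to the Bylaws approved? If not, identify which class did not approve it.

Not approved — the Class IV shares did not give the required vote.

Class I: 3/5 of 2413341 = 1448004.60, rounded up to 1448005; 1,448,005 required, 1,448,651 in favor — approved.
Class II: a majority of 2078921 is 1039461; 1,039,461 required, 1,040,083 in favor — approved.
Class III: 3/5 of 887896 = 532737.60, rounded up to 532738; 532,738 required, 532,964 in favor — approved.
Class IV: 3/5 of 8488186 = 5092911.60, rounded up to 5092912; 5,092,912 required, 5,090,808 in favor — not approved.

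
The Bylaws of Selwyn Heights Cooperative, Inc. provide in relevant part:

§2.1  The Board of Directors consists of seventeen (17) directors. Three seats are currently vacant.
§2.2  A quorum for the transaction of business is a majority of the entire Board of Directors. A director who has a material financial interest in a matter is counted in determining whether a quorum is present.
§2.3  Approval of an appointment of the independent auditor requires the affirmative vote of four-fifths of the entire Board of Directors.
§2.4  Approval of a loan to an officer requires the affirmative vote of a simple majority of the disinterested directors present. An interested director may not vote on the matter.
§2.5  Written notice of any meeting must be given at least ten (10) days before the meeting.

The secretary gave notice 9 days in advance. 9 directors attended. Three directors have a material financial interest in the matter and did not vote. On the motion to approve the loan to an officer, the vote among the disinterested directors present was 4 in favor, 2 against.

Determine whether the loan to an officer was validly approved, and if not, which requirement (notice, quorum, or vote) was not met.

Invalid — notice requirement not satisfied.

Notice: 9 days given; 10 required (9 < 10). Not satisfied.
Quorum: 9 present (interested directors count toward quorum); quorum is 9. Satisfied.
Vote: the loan to an officer requires a majority of the disinterested directors present (9 − 3 = 6). A majority of 6 is 4, so 4 affirmative votes are needed; 4 voted in favor. Satisfied.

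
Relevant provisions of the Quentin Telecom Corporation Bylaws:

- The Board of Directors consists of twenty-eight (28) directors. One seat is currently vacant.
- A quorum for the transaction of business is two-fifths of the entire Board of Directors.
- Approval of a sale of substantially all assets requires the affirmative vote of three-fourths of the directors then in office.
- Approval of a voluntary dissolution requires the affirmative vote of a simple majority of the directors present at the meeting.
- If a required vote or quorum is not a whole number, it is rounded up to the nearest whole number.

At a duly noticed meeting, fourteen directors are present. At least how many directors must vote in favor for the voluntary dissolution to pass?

The voluntary dissolution requires a majority of the directors present (14).
A majority of 14 is 8.

8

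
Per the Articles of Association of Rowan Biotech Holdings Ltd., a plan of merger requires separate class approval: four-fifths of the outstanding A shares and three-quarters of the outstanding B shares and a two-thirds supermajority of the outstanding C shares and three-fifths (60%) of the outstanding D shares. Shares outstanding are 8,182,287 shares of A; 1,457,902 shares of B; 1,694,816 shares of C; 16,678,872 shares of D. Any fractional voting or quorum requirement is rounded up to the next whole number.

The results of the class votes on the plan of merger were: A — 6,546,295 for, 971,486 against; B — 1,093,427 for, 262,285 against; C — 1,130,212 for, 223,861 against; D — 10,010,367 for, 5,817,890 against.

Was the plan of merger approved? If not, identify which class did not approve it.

Approved — every class gave the required vote.

A: 4/5 of 8182287 = 6545829.60, rounded up to 6545830; 6,545,830 required, 6,546,295 in favor — approved.
B: 3/4 of 1457902 = 1093426.50, rounded up to 1093427; 1,093,427 required, 1,093,427 in favor — approved.
C: 2/3 of 1694816 = 1129877.33, rounded up to 1129878; 1,129,878 required, 1,130,212 in favor — approved.
D: 3/5 of 16678872 = 10007323.20, rounded up to 10007324; 10,007,324 required, 10,010,367 in favor — approved.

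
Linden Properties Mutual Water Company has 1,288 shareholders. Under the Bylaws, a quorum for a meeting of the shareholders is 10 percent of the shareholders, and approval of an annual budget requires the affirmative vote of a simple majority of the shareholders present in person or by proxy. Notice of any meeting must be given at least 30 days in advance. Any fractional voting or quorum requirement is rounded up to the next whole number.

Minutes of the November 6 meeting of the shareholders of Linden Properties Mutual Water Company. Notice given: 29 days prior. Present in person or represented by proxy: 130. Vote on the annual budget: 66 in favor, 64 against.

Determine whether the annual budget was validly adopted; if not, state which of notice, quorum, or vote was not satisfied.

Notice: 29 days given; 30 required. Not satisfied.
Quorum: 10% of 1,288 = 128.80, rounded up to 129; 130 present. Satisfied.
Vote: requires a majority of those present (130); a majority of 130 is 66, so 66 needed; 66 in favor. Satisfied.

Invalid — notice requirement not satisfied.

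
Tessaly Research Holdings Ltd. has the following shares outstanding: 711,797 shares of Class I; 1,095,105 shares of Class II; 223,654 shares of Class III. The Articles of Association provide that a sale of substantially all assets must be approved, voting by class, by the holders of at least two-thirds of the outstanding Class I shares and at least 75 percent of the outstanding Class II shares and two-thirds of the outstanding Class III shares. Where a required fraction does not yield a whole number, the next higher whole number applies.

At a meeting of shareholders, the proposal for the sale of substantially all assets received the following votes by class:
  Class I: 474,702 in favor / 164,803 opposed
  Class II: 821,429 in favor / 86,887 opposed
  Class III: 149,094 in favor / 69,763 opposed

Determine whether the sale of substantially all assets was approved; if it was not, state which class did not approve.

Not approved — the Class III shares did not give the required vote.

Class I: 2/3 of 711797 = 474531.33, rounded up to 474532; 474,532 required, 474,702 in favor — approved.
Class II: 3/4 of 1095105 = 821328.75, rounded up to 821329; 821,329 required, 821,429 in favor — approved.
Class III: 2/3 of 223654 = 149102.67, rounded up to 149103; 149,103 required, 149,094 in favor — not approved.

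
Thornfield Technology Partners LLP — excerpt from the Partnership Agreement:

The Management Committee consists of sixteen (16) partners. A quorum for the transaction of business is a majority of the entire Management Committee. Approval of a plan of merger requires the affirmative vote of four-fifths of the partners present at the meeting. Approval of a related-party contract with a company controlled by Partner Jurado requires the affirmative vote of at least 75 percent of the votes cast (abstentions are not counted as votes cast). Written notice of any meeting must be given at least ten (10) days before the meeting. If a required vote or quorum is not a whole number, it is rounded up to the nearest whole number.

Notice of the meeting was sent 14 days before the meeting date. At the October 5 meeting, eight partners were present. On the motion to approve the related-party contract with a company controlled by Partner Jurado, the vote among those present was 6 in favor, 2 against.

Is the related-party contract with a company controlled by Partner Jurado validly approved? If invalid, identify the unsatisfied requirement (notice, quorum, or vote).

Notice: 14 days given; 10 required (14 ≥ 10). Satisfied.
Quorum: 8 present; quorum is 9. Not satisfied.
Vote: the related-party contract with a company controlled by Partner Jurado requires three-fourths of the votes cast (8). 3/4 of 8 = 6, so 6 affirmative votes are needed; 6 voted in favor. Satisfied. (Moot — without a quorum no business can be validly transacted.)

Invalid — quorum requirement not satisfied.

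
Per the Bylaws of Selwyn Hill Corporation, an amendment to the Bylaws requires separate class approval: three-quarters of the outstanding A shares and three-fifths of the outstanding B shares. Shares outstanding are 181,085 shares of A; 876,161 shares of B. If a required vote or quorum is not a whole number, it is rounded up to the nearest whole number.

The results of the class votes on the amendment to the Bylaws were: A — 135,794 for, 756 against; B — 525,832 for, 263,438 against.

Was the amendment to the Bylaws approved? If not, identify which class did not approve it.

A: 3/4 of 181085 = 135813.75, rounded up to 135814; 135,814 required, 135,794 in favor — not approved.
B: 3/5 of 876161 = 525696.60, rounded up to 525697; 525,697 required, 525,832 in favor — approved.

Not approved — the A shares did not give the required vote.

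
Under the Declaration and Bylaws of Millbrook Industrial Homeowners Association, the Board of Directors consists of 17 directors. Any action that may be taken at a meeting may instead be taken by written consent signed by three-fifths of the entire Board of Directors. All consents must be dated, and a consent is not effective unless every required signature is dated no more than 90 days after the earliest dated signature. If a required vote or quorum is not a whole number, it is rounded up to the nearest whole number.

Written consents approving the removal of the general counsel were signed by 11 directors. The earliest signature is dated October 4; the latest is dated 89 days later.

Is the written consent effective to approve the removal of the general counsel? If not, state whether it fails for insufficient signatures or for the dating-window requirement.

Signatures required: three-fifths of 17 — 3/5 of 17 = 10.20, rounded up to 11, so 11 needed; 11 signed. Sufficient.
Dating window: the latest signature is 89 days after the earliest; the limit is 90 days. Within the window.

Effective — both the signature and dating-window requirements are satisfied.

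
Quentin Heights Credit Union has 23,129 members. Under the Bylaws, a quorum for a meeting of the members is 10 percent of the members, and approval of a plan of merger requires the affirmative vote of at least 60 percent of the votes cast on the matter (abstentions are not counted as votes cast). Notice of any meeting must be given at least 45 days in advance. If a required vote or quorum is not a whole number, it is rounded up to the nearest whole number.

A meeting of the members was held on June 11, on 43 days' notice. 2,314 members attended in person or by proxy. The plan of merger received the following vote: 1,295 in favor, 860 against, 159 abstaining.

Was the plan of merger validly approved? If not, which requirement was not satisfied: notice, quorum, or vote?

Invalid — notice requirement not satisfied.

Notice: 43 days given; 45 required. Not satisfied.
Quorum: 10% of 23,129 = 2,312.90, rounded up to 2,313; 2,314 present. Satisfied.
Vote: requires three-fifths of the votes cast (2,314 − 159 abstaining = 2,155); 3/5 of 2155 = 1293, so 1,293 needed; 1,295 in favor. Satisfied.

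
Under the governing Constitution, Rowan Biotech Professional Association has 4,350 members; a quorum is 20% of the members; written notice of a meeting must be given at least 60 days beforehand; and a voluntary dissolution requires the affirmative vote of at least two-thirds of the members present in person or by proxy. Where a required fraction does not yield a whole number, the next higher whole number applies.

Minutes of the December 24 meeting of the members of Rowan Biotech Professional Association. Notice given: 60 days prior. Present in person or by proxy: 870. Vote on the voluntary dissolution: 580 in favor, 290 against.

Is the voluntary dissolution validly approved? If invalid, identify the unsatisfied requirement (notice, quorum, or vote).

Notice: 60 days given; 60 required. Satisfied.
Quorum: 20% of 4,350 = 870; 870 present. Satisfied.
Vote: requires two-thirds of those present (870); 2/3 of 870 = 580, so 580 needed; 580 in favor. Satisfied.

Valid — all requirements satisfied.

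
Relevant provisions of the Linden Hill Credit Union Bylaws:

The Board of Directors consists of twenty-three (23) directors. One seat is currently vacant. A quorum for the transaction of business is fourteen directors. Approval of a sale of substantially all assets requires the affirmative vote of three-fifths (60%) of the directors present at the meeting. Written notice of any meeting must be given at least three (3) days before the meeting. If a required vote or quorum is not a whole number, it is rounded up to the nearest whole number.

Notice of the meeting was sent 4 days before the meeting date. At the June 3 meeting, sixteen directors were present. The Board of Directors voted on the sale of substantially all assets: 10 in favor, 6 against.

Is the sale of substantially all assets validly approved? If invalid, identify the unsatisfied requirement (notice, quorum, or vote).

Notice: 4 days given; 3 required (4 ≥ 3). Satisfied.
Quorum: 16 present; quorum is 14. Satisfied.
Vote: the sale of substantially all assets requires three-fifths of the directors present (16). 3/5 of 16 = 9.60, rounded up to 10, so 10 affirmative votes are needed; 10 voted in favor. Satisfied.

Valid — all requirements satisfied.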